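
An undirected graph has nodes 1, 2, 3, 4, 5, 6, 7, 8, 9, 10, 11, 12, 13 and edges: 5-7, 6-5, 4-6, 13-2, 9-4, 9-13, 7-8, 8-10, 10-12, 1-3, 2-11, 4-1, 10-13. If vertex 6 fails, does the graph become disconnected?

No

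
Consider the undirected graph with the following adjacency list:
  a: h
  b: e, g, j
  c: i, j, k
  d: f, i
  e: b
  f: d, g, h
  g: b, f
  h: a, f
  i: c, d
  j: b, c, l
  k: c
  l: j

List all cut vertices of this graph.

b, c, f, h, j

Removing b increases the component count from 1 to 2, so b is a cut vertex.
Removing c increases the component count from 1 to 2, so c is a cut vertex.
Removing f increases the component count from 1 to 2, so f is a cut vertex.
Likewise h, j are cut vertices.
By contrast removing g leaves 1 component; it is not a cut vertex. No other vertex is a cut vertex either.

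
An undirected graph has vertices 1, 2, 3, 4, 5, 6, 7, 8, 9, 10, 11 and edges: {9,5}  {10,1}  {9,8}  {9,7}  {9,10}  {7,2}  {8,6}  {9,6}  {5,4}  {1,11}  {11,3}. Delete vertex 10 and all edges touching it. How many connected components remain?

2

With 10 gone, the remaining components are: {1, 3, 11}; {2, 4, 5, 6, 7, 8, 9}.
That is 2 components.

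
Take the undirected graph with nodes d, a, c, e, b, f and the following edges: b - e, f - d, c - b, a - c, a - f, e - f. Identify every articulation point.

f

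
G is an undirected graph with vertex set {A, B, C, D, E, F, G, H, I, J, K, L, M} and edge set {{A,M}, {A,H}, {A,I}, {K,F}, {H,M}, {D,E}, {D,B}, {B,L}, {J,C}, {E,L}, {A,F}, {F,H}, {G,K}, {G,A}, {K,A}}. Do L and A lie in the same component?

No

The component containing L is {B, D, E, L}, and A is not in it.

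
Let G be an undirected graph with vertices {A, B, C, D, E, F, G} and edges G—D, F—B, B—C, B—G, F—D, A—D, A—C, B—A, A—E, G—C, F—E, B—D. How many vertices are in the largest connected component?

7

Starting from A we can reach A, B, C, D, E, F, G. That is one component of size 7.
The largest has 7 vertices.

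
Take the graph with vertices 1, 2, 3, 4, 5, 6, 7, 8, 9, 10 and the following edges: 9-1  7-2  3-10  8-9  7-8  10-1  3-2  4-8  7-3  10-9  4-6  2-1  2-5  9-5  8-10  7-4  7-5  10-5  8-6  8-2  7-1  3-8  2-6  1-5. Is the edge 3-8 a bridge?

No

After removing 3-8, the path 3-7-8 still connects them, so the edge is not a bridge.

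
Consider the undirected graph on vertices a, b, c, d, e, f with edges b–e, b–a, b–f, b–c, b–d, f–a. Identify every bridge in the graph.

b-c, b-d, b-e

The edges on the cycle b-f-a-b are not bridges since each lies on that cycle.
But removing b–c disconnects b from c; removing b–d disconnects b from d; removing b–e disconnects b from e — these are bridges.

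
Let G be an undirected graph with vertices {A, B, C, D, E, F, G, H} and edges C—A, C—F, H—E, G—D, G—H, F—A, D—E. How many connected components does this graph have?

B is isolated — a component by itself.
Starting from A we can reach A, C, F. That is one component of size 3.
Starting from D we can reach D, E, G, H. That is one component of size 4.
Total: 3 components.

3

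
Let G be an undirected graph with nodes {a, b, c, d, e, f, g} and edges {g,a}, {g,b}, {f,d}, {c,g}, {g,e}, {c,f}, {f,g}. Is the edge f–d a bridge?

Removing f–d leaves no path between f and d: the component count goes from 1 to 2. So it is a bridge.

Yes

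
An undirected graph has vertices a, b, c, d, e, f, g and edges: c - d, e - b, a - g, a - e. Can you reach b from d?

The component containing d is {c, d}, and b is not in it.

No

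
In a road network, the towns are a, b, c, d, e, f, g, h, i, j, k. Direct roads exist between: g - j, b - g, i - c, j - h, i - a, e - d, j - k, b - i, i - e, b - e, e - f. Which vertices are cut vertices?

b, e, g, i, j

Removing b increases the component count from 1 to 2, so b is a cut vertex.
Removing e increases the component count from 1 to 3, so e is a cut vertex.
Removing g increases the component count from 1 to 2, so g is a cut vertex.
Likewise i, j are cut vertices.
By contrast removing k leaves 1 component; it is not a cut vertex. No other vertex is a cut vertex either.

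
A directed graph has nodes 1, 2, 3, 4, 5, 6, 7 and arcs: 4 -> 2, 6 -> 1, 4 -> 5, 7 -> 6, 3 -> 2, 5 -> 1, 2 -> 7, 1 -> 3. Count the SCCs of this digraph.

3

{1, 2, 3, 6, 7} are all mutually reachable — one SCC of size 5.
{5} is an SCC by itself.
{4} is an SCC by itself.
That gives 3 strongly connected components.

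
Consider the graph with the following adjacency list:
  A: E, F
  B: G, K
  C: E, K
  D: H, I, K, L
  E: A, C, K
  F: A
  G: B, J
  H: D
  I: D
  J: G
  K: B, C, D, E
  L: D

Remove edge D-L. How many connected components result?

Before removal there is 1 component.
D-L is a bridge — removing it separates D's side from L's side.
After removal: 2 components.

2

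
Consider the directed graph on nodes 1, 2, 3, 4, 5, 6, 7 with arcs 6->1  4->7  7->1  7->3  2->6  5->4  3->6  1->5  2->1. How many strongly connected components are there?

{1, 3, 4, 5, 6, 7} are all mutually reachable — one SCC of size 6.
{2} is an SCC by itself.
That gives 2 strongly connected components.

2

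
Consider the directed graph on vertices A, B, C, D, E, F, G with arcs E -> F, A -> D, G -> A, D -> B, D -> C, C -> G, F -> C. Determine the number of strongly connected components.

4

{A, C, D, G} are all mutually reachable — one SCC of size 4.
{F} is an SCC by itself.
{E} is an SCC by itself.
{B} is an SCC by itself.
That gives 4 strongly connected components.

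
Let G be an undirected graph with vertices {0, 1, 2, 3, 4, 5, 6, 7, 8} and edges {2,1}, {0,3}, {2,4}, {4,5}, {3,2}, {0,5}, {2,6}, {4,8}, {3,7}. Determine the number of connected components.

1

Starting from 0 we can reach 0, 1, 2, 3, 4, 5, 6, 7, 8. That is one component of size 9.
Total: 1 component.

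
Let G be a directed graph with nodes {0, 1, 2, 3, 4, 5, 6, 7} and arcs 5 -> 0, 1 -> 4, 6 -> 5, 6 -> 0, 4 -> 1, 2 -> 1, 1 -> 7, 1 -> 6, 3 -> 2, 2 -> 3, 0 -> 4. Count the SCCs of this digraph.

3

{0, 1, 4, 5, 6} are all mutually reachable — one SCC of size 5.
{2, 3} are all mutually reachable — one SCC of size 2.
{7} is an SCC by itself.
That gives 3 strongly connected components.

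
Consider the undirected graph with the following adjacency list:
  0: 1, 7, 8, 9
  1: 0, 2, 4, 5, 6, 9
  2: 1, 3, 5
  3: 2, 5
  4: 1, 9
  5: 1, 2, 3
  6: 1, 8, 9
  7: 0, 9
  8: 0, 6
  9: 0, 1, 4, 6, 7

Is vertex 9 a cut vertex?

No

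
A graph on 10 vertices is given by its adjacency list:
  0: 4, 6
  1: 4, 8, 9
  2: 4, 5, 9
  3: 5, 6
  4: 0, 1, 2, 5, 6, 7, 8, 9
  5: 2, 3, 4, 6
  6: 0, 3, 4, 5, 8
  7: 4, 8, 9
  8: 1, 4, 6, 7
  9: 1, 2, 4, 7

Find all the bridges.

none

The edges on the cycle 4-6-3-5-4 are not bridges since each lies on that cycle.
Every edge lies on some cycle, so there are no bridges.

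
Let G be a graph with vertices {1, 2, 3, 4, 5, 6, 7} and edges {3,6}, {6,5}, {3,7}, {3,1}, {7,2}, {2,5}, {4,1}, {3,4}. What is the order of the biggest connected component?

7

Starting from 1 we can reach 1, 2, 3, 4, 5, 6, 7. That is one component of size 7.
The largest has 7 vertices.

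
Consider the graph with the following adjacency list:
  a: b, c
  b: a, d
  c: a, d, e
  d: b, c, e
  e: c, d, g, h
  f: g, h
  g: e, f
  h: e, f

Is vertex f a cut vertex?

Deleting f leaves 1 component (was 1) (its neighbors g, h remain connected to each other), so f is not a cut vertex.

No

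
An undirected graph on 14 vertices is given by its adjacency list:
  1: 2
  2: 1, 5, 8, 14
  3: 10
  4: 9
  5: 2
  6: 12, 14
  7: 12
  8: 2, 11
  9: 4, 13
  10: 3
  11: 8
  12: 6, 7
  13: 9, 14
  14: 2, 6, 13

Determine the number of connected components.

2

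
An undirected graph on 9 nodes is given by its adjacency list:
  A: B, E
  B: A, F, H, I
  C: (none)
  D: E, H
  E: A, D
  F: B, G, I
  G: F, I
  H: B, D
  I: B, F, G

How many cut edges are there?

The edges on the cycle B-A-E-D-H-B are not bridges since each lies on that cycle.
Every edge lies on some cycle, so there are no bridges.

0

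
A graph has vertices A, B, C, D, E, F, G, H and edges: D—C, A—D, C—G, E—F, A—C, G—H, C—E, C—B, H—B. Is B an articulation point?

No

Deleting B leaves 1 component (was 1) (its neighbors C, H remain connected to each other), so B is not a cut vertex.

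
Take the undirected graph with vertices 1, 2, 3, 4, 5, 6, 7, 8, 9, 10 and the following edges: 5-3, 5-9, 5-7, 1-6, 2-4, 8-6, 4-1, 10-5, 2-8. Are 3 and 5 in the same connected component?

Yes

From 3 we can reach 3, 5, 7, 9, 10, which includes 5.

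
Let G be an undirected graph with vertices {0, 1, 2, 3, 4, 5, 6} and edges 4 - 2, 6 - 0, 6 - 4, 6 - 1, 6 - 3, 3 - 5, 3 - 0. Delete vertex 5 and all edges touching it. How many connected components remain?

With 5 gone, the remaining components are: {0, 1, 2, 3, 4, 6}.
That is 1 component.

1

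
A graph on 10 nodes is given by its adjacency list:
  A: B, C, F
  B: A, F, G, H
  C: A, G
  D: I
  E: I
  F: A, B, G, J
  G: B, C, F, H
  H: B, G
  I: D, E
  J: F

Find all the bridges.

D-I, E-I, F-J

The edges on the cycle B-H-G-F-B are not bridges since each lies on that cycle.
But removing I-E disconnects I from E; removing J-F disconnects J from F; removing I-D disconnects I from D — these are bridges.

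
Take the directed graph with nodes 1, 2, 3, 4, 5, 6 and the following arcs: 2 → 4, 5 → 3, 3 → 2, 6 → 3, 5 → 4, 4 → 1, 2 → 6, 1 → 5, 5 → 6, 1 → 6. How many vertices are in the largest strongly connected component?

{1, 2, 3, 4, 5, 6} are all mutually reachable — one SCC of size 6.
The largest has 6 vertices.

6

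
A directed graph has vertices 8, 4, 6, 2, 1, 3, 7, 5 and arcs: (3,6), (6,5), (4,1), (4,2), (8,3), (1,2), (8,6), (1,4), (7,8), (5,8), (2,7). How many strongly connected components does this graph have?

{3, 5, 6, 8} are all mutually reachable — one SCC of size 4.
{1, 4} are all mutually reachable — one SCC of size 2.
{7} is an SCC by itself.
{2} is an SCC by itself.
That gives 4 strongly connected components.

4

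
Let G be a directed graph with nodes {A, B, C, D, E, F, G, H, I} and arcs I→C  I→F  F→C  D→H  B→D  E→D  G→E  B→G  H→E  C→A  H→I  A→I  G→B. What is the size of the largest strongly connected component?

4

{A, C, F, I} are all mutually reachable — one SCC of size 4.
{D, E, H} are all mutually reachable — one SCC of size 3.
{B, G} are all mutually reachable — one SCC of size 2.
The largest has 4 vertices.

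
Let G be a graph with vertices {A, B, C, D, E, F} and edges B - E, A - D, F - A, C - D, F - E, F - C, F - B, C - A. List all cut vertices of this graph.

Removing F increases the component count from 1 to 2, so F is a cut vertex.
By contrast removing C leaves 1 component; it is not a cut vertex. No other vertex is a cut vertex either.

F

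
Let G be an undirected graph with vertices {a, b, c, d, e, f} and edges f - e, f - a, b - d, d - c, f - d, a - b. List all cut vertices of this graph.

d, f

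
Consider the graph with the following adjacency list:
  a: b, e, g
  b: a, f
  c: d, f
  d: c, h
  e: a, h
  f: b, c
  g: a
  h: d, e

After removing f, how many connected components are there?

1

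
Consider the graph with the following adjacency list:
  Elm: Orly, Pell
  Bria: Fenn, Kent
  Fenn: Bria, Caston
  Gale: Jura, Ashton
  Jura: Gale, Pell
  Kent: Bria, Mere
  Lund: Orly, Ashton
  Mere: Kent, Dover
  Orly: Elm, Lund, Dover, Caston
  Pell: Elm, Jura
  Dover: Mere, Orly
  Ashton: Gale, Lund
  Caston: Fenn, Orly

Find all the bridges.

The edges on the cycle Orly-Dover-Mere-Kent-Bria-Fenn-Caston-Orly are not bridges since each lies on that cycle.
Every edge lies on some cycle, so there are no bridges.

none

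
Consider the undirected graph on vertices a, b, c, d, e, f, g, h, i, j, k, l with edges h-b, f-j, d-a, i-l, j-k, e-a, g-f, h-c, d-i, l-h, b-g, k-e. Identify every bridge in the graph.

c-h

The edges on the cycle d-i-l-h-b-g-f-j-k-e-a-d are not bridges since each lies on that cycle.
But removing c-h disconnects c from h — this is a bridge.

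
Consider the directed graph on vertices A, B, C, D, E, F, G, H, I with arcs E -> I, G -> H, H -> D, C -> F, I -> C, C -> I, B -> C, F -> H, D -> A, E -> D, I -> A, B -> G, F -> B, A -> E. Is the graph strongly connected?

From D we can reach every vertex (A, B, C, D, E, F, G, H, I), and every vertex can reach D (A, B, C, D, E, F, G, H, I). So the whole graph is one strongly connected component.

Yes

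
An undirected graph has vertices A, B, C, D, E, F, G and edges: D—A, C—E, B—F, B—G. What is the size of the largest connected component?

3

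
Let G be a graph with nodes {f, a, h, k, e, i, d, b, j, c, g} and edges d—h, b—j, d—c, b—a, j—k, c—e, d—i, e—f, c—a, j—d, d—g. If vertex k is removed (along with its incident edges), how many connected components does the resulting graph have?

With k gone, the remaining components are: {a, b, c, d, e, f, g, h, i, j}.
That is 1 component.

1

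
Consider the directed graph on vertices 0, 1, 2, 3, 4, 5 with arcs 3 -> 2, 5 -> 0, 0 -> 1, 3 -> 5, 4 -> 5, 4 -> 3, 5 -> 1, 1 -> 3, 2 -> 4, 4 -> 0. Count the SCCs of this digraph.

1

{0, 1, 2, 3, 4, 5} are all mutually reachable — one SCC of size 6.
That gives 1 strongly connected component.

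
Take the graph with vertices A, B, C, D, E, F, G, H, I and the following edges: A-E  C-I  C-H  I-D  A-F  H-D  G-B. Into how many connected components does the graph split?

Starting from B we can reach B, G. That is one component of size 2.
Starting from A we can reach A, E, F. That is one component of size 3.
Starting from C we can reach C, D, H, I. That is one component of size 4.
Total: 3 components.

3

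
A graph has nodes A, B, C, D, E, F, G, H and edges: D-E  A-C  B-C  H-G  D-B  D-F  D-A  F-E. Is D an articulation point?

Yes

Deleting D raises the number of components from 2 to 3, so D is a cut vertex.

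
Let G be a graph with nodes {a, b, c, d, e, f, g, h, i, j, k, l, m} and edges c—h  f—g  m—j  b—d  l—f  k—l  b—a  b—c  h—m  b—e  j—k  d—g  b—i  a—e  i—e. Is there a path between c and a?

From c we can reach a, b, c, d, e, f, g, h, i, j, k, l, m, which includes a.

Yes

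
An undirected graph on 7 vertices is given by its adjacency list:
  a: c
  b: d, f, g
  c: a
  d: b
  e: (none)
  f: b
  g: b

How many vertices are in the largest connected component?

4

e is isolated — a component by itself.
Starting from a we can reach a, c. That is one component of size 2.
Starting from b we can reach b, d, f, g. That is one component of size 4.
The largest has 4 vertices.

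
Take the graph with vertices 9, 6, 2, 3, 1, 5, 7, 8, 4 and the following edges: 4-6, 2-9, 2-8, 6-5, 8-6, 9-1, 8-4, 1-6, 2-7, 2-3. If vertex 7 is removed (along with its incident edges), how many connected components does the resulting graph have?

1

With 7 gone, the remaining components are: {1, 2, 3, 4, 5, 6, 8, 9}.
That is 1 component.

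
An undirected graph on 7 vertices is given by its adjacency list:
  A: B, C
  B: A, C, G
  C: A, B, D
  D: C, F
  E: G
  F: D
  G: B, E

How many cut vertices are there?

Removing B increases the component count from 1 to 2, so B is a cut vertex.
Removing C increases the component count from 1 to 2, so C is a cut vertex.
Removing D increases the component count from 1 to 2, so D is a cut vertex.
Likewise G is a cut vertex.
By contrast removing E leaves 1 component; it is not a cut vertex. No other vertex is a cut vertex either.

4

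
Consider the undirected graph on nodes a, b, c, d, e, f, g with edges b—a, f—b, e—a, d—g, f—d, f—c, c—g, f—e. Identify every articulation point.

Removing f increases the component count from 1 to 2, so f is a cut vertex.
By contrast removing c leaves 1 component; it is not a cut vertex. No other vertex is a cut vertex either.

f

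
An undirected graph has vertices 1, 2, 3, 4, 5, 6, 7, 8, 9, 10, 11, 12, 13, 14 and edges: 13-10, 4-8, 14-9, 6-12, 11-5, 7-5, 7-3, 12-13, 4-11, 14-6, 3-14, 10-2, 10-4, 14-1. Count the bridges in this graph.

4

The edges on the cycle 7-3-14-6-12-13-10-4-11-5-7 are not bridges since each lies on that cycle.
But removing 8-4 disconnects 8 from 4; removing 14-1 disconnects 14 from 1; removing 14-9 disconnects 14 from 9; removing 2-10 disconnects 2 from 10 — these are bridges.
That makes 4 bridges.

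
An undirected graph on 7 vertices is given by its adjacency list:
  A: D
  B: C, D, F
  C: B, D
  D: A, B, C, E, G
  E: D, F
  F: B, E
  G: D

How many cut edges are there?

2

The edges on the cycle D-E-F-B-C-D are not bridges since each lies on that cycle.
But removing D-G disconnects D from G; removing D-A disconnects D from A — these are bridges.
That makes 2 bridges.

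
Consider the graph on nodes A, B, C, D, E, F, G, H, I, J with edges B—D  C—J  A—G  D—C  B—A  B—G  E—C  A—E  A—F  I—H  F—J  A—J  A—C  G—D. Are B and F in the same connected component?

Yes

From B we can reach A, B, C, D, E, F, G, J, which includes F.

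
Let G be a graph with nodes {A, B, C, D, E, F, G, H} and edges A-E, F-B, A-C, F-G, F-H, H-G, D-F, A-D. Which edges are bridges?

A-C, A-D, A-E, B-F, D-F

The edges on the cycle F-H-G-F are not bridges since each lies on that cycle.
But removing F-B disconnects F from B; removing A-D disconnects A from D; removing E-A disconnects E from A; removing F-D disconnects F from D — these are bridges.
In total 5 edges are bridges.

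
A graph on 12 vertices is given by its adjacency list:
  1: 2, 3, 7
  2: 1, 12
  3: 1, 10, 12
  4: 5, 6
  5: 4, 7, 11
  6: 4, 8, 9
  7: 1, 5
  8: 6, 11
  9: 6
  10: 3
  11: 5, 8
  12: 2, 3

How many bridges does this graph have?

4

The edges on the cycle 5-4-6-8-11-5 are not bridges since each lies on that cycle.
But removing 7-1 disconnects 7 from 1; removing 9-6 disconnects 9 from 6; removing 7-5 disconnects 7 from 5; removing 3-10 disconnects 3 from 10 — these are bridges.
That makes 4 bridges.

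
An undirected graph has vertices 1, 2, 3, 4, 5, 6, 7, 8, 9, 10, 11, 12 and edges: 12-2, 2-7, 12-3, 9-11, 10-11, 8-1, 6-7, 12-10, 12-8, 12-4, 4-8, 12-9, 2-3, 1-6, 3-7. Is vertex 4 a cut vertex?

Deleting 4 leaves 2 components (was 2), so 4 is not a cut vertex.

No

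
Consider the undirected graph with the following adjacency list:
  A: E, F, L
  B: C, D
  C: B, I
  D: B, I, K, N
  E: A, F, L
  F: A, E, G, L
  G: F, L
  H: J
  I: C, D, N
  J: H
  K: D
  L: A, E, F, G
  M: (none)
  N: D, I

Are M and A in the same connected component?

No

The component containing M is {M}, and A is not in it.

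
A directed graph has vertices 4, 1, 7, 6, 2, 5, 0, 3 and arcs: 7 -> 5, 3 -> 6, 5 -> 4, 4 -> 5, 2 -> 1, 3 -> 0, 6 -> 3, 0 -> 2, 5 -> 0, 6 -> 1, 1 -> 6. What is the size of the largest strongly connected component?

5

{0, 1, 2, 3, 6} are all mutually reachable — one SCC of size 5.
{4, 5} are all mutually reachable — one SCC of size 2.
{7} is an SCC by itself.
The largest has 5 vertices.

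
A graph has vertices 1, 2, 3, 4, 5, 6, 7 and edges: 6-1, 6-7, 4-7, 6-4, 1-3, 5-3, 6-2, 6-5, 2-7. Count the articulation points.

1

Removing 6 increases the component count from 1 to 2, so 6 is a cut vertex.
By contrast removing 5 leaves 1 component; it is not a cut vertex. No other vertex is a cut vertex either.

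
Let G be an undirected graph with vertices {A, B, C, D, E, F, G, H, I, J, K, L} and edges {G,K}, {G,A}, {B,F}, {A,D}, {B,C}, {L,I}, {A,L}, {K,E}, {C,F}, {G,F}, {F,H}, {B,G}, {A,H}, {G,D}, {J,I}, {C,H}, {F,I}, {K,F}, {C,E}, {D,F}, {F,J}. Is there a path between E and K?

Yes

From E we can reach A, B, C, D, E, F, G, H, I, J, K, L, which includes K.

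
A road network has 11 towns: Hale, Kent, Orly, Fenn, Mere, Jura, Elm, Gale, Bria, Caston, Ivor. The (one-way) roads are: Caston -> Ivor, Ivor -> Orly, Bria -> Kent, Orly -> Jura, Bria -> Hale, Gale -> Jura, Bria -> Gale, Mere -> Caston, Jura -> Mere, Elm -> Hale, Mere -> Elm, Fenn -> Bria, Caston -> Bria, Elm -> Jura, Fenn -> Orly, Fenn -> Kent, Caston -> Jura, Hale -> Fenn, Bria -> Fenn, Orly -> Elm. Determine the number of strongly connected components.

{Elm, Bria, Fenn, Gale, Hale, Ivor, Jura, Mere, Orly, Caston} are all mutually reachable — one SCC of size 10.
{Kent} is an SCC by itself.
That gives 2 strongly connected components.

2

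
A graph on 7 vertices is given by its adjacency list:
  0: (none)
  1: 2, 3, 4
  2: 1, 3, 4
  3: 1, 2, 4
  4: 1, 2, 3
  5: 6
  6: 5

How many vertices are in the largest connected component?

4

0 is isolated — a component by itself.
Starting from 5 we can reach 5, 6. That is one component of size 2.
Starting from 1 we can reach 1, 2, 3, 4. That is one component of size 4.
The largest has 4 vertices.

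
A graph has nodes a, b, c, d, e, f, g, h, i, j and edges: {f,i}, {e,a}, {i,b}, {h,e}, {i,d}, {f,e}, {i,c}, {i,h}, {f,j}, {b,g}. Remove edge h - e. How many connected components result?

1

h and e are still connected via h-i-f-e, so the component count stays at 1.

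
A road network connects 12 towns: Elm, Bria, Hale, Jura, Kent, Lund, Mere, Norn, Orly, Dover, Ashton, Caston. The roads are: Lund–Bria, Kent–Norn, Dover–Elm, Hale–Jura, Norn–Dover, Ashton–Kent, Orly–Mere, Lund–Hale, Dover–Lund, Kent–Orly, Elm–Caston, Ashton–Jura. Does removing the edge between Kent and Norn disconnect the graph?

After removing Kent–Norn, the path Kent-Ashton-Jura-Hale-Lund-Dover-Norn still connects them, so the edge is not a bridge.

No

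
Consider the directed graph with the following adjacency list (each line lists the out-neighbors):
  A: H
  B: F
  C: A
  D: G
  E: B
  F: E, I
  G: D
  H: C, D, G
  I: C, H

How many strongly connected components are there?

{B, E, F} are all mutually reachable — one SCC of size 3.
{A, C, H} are all mutually reachable — one SCC of size 3.
{D, G} are all mutually reachable — one SCC of size 2.
{I} is an SCC by itself.
That gives 4 strongly connected components.

4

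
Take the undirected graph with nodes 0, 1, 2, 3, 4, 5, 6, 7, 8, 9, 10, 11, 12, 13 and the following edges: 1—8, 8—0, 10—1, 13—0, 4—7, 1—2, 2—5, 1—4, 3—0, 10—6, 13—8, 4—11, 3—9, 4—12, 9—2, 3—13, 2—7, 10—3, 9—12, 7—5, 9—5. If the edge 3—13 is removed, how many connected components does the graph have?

1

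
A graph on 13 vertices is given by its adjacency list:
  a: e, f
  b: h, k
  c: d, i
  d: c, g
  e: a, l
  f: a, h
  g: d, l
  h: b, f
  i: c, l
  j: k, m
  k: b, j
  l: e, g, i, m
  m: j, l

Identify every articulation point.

Removing l increases the component count from 1 to 2, so l is a cut vertex.
By contrast removing b leaves 1 component; it is not a cut vertex. No other vertex is a cut vertex either.

l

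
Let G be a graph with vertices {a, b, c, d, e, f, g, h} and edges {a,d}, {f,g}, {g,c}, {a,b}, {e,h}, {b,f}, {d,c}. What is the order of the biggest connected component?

6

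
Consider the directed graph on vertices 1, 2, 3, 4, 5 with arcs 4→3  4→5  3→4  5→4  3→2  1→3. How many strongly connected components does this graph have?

{3, 4, 5} are all mutually reachable — one SCC of size 3.
{1} is an SCC by itself.
{2} is an SCC by itself.
That gives 3 strongly connected components.

3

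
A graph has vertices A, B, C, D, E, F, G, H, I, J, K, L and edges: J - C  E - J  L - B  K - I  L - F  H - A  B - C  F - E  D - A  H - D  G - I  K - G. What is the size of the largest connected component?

Starting from A we can reach A, D, H. That is one component of size 3.
Starting from G we can reach G, I, K. That is one component of size 3.
Starting from B we can reach B, C, E, F, J, L. That is one component of size 6.
The largest has 6 vertices.

6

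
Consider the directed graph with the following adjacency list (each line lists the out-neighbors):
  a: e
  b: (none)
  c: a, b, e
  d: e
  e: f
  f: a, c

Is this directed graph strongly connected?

There is no directed path from c to d, so the graph is not strongly connected.

No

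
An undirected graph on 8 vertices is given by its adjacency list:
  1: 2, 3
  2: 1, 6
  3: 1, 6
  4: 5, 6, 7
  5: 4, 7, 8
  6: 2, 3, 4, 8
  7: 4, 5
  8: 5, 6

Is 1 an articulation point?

No

Deleting 1 leaves 1 component (was 1) (its neighbors 2, 3 remain connected to each other), so 1 is not a cut vertex.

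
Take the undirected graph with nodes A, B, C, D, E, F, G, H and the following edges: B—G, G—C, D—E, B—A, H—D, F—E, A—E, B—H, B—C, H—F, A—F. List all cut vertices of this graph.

B

Removing B increases the component count from 1 to 2, so B is a cut vertex.
By contrast removing F leaves 1 component; it is not a cut vertex. No other vertex is a cut vertex either.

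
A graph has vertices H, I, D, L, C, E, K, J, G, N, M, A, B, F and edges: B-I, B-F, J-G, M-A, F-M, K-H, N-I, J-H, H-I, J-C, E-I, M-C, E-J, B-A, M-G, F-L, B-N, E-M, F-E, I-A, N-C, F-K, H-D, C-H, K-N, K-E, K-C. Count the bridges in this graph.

2

The edges on the cycle K-N-I-E-K are not bridges since each lies on that cycle.
But removing D-H disconnects D from H; removing F-L disconnects F from L — these are bridges.
That makes 2 bridges.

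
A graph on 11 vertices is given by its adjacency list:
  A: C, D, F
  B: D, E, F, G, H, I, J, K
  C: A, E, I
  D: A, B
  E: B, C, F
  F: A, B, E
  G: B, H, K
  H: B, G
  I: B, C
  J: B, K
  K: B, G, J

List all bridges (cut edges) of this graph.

The edges on the cycle B-I-C-E-B are not bridges since each lies on that cycle.
Every edge lies on some cycle, so there are no bridges.

none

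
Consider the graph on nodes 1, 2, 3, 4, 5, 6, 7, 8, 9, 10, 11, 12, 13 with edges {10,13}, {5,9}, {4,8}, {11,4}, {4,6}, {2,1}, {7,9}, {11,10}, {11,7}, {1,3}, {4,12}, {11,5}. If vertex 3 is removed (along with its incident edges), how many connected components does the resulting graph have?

2

With 3 gone, the remaining components are: {1, 2}; {4, 5, 6, 7, 8, 9, 10, 11, 12, 13}.
That is 2 components.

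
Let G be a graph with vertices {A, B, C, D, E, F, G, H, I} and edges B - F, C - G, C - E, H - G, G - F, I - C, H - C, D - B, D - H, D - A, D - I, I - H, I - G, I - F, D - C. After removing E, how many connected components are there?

With E gone, the remaining components are: {A, B, C, D, F, G, H, I}.
That is 1 component.

1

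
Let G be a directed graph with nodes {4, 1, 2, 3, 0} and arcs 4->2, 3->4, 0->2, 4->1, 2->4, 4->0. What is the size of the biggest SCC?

{0, 2, 4} are all mutually reachable — one SCC of size 3.
{1} is an SCC by itself.
{3} is an SCC by itself.
The largest has 3 vertices.

3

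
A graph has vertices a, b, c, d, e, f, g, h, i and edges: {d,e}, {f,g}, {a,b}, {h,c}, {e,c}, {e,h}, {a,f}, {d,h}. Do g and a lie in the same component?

Yes

From g we can reach a, b, f, g, which includes a.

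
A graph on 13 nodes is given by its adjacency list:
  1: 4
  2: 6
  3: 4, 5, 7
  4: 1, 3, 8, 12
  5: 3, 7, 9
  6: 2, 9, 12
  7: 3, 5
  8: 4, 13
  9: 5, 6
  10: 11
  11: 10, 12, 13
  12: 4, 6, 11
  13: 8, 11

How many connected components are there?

Starting from 1 we can reach 1, 2, 3, 4, 5, 6, 7, 8, 9, 10, 11, 12, 13. That is one component of size 13.
Total: 1 component.

1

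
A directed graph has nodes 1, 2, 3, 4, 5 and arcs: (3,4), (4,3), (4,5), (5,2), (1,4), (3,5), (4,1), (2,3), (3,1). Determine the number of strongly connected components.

1

{1, 2, 3, 4, 5} are all mutually reachable — one SCC of size 5.
That gives 1 strongly connected component.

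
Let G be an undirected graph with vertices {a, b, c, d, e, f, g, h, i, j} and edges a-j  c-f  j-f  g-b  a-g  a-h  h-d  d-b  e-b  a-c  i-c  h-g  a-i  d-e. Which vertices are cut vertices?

a

Removing a increases the component count from 1 to 2, so a is a cut vertex.
By contrast removing f leaves 1 component; it is not a cut vertex. No other vertex is a cut vertex either.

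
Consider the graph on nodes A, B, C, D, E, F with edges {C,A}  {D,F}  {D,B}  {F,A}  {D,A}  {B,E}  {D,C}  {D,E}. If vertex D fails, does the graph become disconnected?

Yes

Deleting D raises the number of components from 1 to 2, so D is a cut vertex.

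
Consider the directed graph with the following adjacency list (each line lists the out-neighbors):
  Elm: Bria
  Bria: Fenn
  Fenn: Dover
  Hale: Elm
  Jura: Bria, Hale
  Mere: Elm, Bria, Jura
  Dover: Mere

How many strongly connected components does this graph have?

1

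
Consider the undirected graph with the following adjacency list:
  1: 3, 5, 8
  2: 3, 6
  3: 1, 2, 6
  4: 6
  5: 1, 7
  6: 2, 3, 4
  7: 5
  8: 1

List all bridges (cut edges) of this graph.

The edges on the cycle 3-6-2-3 are not bridges since each lies on that cycle.
But removing 1-5 disconnects 1 from 5; removing 1-8 disconnects 1 from 8; removing 3-1 disconnects 3 from 1; removing 5-7 disconnects 5 from 7 — these are bridges.
In total 5 edges are bridges.

1-3, 1-5, 1-8, 4-6, 5-7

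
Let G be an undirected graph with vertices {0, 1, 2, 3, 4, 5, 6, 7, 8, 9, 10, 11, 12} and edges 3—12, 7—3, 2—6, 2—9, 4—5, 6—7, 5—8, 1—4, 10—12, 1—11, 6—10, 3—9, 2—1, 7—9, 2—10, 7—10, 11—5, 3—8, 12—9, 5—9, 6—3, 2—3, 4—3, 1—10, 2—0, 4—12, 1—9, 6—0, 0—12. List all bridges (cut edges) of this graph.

The edges on the cycle 6-7-10-6 are not bridges since each lies on that cycle.
Every edge lies on some cycle, so there are no bridges.

none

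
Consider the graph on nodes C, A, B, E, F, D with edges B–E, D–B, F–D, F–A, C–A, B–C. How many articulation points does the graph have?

1

Removing B increases the component count from 1 to 2, so B is a cut vertex.
By contrast removing D leaves 1 component; it is not a cut vertex. No other vertex is a cut vertex either.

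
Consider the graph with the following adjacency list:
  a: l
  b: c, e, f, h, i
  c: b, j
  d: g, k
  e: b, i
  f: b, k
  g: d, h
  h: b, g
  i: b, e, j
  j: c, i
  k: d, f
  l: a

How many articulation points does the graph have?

Removing b increases the component count from 2 to 3, so b is a cut vertex.
By contrast removing h leaves 2 components; it is not a cut vertex. No other vertex is a cut vertex either.

1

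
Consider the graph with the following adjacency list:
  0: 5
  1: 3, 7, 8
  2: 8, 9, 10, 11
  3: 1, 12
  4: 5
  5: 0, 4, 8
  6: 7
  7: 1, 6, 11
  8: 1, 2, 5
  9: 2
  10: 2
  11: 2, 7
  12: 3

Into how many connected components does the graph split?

1

Starting from 0 we can reach 0, 1, 2, 3, 4, 5, 6, 7, 8, 9, 10, 11, 12. That is one component of size 13.
Total: 1 component.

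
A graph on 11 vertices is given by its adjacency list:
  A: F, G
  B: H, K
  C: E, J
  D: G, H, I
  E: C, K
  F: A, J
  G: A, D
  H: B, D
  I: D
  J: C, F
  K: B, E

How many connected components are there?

1

Starting from A we can reach A, B, C, D, E, F, G, H, I, J, K. That is one component of size 11.
Total: 1 component.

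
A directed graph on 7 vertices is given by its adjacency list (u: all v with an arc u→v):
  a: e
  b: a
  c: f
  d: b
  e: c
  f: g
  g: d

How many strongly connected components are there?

{a, b, c, d, e, f, g} are all mutually reachable — one SCC of size 7.
That gives 1 strongly connected component.

1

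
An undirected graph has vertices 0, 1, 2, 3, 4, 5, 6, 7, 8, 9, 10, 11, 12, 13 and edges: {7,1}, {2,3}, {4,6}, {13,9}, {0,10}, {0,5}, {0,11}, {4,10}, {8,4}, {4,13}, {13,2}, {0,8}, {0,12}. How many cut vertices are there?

Removing 0 increases the component count from 2 to 5, so 0 is a cut vertex.
Removing 2 increases the component count from 2 to 3, so 2 is a cut vertex.
Removing 4 increases the component count from 2 to 4, so 4 is a cut vertex.
Likewise 13 is a cut vertex.
By contrast removing 7 leaves 2 components; it is not a cut vertex. No other vertex is a cut vertex either.

4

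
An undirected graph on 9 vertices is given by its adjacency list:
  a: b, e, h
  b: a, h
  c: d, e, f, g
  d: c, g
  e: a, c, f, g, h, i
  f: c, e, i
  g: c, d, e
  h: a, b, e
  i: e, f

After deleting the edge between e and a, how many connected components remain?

1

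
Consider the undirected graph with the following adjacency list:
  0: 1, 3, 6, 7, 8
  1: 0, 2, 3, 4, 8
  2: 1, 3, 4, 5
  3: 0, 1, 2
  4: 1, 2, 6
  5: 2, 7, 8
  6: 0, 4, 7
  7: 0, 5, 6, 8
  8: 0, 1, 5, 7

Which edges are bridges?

The edges on the cycle 1-8-7-5-2-1 are not bridges since each lies on that cycle.
Every edge lies on some cycle, so there are no bridges.

none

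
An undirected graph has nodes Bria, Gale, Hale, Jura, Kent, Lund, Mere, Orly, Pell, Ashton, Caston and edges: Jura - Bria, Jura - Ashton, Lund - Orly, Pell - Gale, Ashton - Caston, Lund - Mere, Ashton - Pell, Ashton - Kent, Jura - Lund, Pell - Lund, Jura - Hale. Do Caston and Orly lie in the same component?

From Caston we can reach Bria, Gale, Hale, Jura, Kent, Lund, Mere, Orly, Pell, Ashton, Caston, which includes Orly.

Yes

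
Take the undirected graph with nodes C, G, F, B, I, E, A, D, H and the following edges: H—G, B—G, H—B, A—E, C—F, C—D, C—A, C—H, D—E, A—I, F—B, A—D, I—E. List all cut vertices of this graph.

Removing C increases the component count from 1 to 2, so C is a cut vertex.
By contrast removing G leaves 1 component; it is not a cut vertex. No other vertex is a cut vertex either.

C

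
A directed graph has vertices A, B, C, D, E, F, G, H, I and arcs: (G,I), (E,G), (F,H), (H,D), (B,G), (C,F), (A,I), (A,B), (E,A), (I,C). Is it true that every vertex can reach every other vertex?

No

There is no directed path from I to A, so the graph is not strongly connected.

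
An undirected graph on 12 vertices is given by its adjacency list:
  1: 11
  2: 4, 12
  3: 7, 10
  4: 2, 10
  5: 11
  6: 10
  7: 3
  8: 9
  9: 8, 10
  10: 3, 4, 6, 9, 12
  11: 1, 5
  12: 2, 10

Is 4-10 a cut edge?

After removing 4-10, the path 4-2-12-10 still connects them, so the edge is not a bridge.

No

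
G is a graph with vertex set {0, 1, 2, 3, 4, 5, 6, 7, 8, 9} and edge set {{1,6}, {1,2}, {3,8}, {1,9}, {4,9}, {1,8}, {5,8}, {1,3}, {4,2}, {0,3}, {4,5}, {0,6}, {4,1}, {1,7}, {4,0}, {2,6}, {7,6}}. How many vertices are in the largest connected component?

Starting from 0 we can reach 0, 1, 2, 3, 4, 5, 6, 7, 8, 9. That is one component of size 10.
The largest has 10 vertices.

10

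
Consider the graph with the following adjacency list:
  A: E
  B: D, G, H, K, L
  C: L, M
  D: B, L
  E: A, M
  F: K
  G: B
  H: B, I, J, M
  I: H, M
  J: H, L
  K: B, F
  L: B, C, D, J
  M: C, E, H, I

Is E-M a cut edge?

Yes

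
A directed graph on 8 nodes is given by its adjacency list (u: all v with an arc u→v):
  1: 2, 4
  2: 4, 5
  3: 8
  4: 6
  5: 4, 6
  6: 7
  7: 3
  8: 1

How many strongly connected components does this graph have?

1

{1, 2, 3, 4, 5, 6, 7, 8} are all mutually reachable — one SCC of size 8.
That gives 1 strongly connected component.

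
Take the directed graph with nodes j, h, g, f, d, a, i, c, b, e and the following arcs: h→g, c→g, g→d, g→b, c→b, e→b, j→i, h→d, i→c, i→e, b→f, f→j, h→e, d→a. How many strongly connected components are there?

{b, c, e, f, g, i, j} are all mutually reachable — one SCC of size 7.
{a} is an SCC by itself.
{d} is an SCC by itself.
{h} is an SCC by itself.
That gives 4 strongly connected components.

4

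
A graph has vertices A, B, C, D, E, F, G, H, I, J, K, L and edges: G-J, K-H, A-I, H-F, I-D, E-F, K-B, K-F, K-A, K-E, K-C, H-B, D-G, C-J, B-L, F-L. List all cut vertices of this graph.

K

Removing K increases the component count from 1 to 2, so K is a cut vertex.
By contrast removing E leaves 1 component; it is not a cut vertex. No other vertex is a cut vertex either.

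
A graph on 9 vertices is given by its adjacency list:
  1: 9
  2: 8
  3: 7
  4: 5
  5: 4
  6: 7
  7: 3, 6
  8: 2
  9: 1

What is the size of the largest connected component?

3

Starting from 2 we can reach 2, 8. That is one component of size 2.
Starting from 1 we can reach 1, 9. That is one component of size 2.
Starting from 4 we can reach 4, 5. That is one component of size 2.
Starting from 3 we can reach 3, 6, 7. That is one component of size 3.
The largest has 3 vertices.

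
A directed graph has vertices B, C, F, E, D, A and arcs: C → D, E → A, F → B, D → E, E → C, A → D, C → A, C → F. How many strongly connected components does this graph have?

{A, C, D, E} are all mutually reachable — one SCC of size 4.
{B} is an SCC by itself.
{F} is an SCC by itself.
That gives 3 strongly connected components.

3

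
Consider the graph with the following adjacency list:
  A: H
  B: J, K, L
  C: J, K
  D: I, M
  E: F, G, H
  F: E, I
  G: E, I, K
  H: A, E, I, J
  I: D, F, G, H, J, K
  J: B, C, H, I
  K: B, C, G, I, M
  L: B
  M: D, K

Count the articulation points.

2

Removing B increases the component count from 1 to 2, so B is a cut vertex.
Removing H increases the component count from 1 to 2, so H is a cut vertex.
By contrast removing A leaves 1 component; it is not a cut vertex. No other vertex is a cut vertex either.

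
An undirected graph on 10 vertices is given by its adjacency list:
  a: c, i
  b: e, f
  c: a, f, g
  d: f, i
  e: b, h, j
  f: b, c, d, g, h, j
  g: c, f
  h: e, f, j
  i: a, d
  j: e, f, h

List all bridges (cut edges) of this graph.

none

The edges on the cycle f-d-i-a-c-f are not bridges since each lies on that cycle.
Every edge lies on some cycle, so there are no bridges.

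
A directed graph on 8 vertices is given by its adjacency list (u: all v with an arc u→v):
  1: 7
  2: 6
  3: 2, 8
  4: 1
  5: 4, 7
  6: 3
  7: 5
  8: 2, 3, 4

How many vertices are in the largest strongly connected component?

4

{1, 4, 5, 7} are all mutually reachable — one SCC of size 4.
{2, 3, 6, 8} are all mutually reachable — one SCC of size 4.
The largest has 4 vertices.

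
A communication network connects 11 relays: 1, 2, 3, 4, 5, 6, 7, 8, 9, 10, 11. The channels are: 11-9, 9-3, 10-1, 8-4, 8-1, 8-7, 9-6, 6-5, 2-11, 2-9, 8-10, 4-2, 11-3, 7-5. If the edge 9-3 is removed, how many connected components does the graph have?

1

9 and 3 are still connected via 9-11-3, so the component count stays at 1.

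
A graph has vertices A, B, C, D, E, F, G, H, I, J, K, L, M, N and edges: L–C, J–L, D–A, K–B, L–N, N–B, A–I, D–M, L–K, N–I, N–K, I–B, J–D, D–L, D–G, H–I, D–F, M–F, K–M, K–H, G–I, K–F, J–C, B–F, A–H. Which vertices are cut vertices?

Removing N, for instance, still leaves 2 components. No single vertex removal increases the component count — the graph has no articulation points.

none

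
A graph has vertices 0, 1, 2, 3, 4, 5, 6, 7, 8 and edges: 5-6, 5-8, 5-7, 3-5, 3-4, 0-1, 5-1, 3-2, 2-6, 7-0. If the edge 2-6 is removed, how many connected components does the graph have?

1

2 and 6 are still connected via 2-3-5-6, so the component count stays at 1.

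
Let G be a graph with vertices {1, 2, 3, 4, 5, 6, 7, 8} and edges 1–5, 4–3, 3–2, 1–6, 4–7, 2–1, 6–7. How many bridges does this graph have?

1

The edges on the cycle 4-3-2-1-6-7-4 are not bridges since each lies on that cycle.
But removing 1–5 disconnects 1 from 5 — this is a bridge.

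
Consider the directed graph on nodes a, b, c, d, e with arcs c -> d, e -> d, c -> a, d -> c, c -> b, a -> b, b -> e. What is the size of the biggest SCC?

5

{a, b, c, d, e} are all mutually reachable — one SCC of size 5.
The largest has 5 vertices.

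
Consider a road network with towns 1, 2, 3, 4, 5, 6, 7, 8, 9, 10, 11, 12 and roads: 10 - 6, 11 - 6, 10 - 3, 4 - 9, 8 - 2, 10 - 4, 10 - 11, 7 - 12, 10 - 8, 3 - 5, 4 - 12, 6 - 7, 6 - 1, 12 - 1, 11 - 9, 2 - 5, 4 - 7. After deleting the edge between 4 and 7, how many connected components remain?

4 and 7 are still connected via 4-12-7, so the component count stays at 1.

1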